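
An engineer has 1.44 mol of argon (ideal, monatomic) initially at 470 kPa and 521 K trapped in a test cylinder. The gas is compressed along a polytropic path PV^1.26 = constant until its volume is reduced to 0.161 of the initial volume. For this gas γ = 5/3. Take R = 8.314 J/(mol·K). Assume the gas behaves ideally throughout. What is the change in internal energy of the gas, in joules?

5690 J

V₁ = nRT₁/P₁ = 1.44×8.314×521/470 = 13.3 L.
Polytropic n=1.26: T₂ = T₁(V₁/V₂)^(n−1) = 521×(6.21)^0.26 = 838 K; P₂ = P₁(V₁/V₂)^n = 4690 kPa.
For an ideal gas ΔU = nCvΔT with Cv = (3/2)R = 12.5 J/(mol·K).
ΔU = 1.44×12.5×(838−521) = 5690 J.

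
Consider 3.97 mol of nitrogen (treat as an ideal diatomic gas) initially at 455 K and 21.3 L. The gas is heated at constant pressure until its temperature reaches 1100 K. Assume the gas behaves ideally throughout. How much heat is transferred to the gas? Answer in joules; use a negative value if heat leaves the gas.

P₁ = nRT₁/V₁ = 3.97×8.314×455/21.3 = 705 kPa.
Isobaric: P stays 705 kPa; V/T = const ⇒ T₂ = 1100 K, V₂ = 51.5 L.
W = PΔV = 705×(51.5−21.3) kPa·L = 21300 J.
ΔU = nCvΔT = 3.97×20.8×(1100−455) = 53200 J.
Q = ΔU + W = nCpΔT = 74500 J.

74500 J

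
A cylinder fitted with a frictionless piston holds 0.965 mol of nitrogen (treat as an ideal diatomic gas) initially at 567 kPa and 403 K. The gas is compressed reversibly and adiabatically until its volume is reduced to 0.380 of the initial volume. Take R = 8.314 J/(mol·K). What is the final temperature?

593 K

V₁ = nRT₁/P₁ = 0.965×8.314×403/567 = 5.70 L.
Adiabatic: TV^(γ−1) = const ⇒ T₂ = 403×(2.63)^0.400 = 593 K; PV^γ = const ⇒ P₂ = 2200 kPa.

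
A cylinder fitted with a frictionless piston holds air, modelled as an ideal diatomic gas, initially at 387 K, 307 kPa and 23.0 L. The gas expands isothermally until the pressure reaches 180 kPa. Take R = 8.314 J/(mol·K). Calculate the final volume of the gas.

Isothermal: T stays 387 K; PV = const ⇒ V₂ = 39.2 L, P₂ = 180 kPa.

39.2 L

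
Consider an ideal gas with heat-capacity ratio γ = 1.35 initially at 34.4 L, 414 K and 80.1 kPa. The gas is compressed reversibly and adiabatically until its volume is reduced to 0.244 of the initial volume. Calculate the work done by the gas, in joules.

-5030 J

n = P₁V₁/(RT₁) = 80.1×34.4/(8.314×414) = 0.801 mol.
Adiabatic: TV^(γ−1) = const ⇒ T₂ = 414×(4.10)^0.350 = 678 K; PV^γ = const ⇒ P₂ = 538 kPa.
ΔU = nCvΔT = 0.801×23.8×(678−414) = 5030 J.
Q = 0 for an adiabatic process, so W = −ΔU = -5030 J.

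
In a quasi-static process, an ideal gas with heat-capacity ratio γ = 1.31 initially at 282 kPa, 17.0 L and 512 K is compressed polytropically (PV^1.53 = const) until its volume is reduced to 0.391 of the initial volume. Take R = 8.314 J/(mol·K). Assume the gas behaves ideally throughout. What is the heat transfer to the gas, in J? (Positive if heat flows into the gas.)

4140 J

n = P₁V₁/(RT₁) = 282×17.0/(8.314×512) = 1.13 mol.
Polytropic n=1.53: T₂ = T₁(V₁/V₂)^(n−1) = 512×(2.56)^0.53 = 842 K; P₂ = P₁(V₁/V₂)^n = 1190 kPa.
W = (P₁V₁−P₂V₂)/(n−1) = (282×17.0−1190×6.65)/0.53 = -5830 J.
ΔU = nCvΔT = 1.13×26.8×(842−512) = 9970 J.
Q = ΔU + W = 4140 J.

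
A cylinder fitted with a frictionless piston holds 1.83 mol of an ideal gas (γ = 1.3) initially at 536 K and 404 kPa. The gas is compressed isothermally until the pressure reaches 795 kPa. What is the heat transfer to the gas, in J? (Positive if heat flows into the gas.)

-5520 J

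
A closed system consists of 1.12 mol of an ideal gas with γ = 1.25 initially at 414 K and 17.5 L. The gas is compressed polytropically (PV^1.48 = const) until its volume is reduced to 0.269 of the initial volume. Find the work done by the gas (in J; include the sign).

-7050 J

P₁ = nRT₁/V₁ = 1.12×8.314×414/17.5 = 220 kPa.
Polytropic n=1.48: T₂ = T₁(V₁/V₂)^(n−1) = 414×(3.72)^0.48 = 778 K; P₂ = P₁(V₁/V₂)^n = 1540 kPa.
W = (P₁V₁−P₂V₂)/(n−1) = (220×17.5−1540×4.71)/0.48 = -7050 J.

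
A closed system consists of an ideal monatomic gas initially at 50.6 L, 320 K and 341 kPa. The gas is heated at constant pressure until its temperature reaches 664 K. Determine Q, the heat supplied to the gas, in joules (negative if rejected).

46400 J

n = P₁V₁/(RT₁) = 341×50.6/(8.314×320) = 6.49 mol.
Isobaric: P stays 341 kPa; V/T = const ⇒ T₂ = 664 K, V₂ = 105 L.
W = PΔV = 341×(105−50.6) kPa·L = 18500 J.
ΔU = nCvΔT = 6.49×12.5×(664−320) = 27800 J.
Q = ΔU + W = nCpΔT = 46400 J.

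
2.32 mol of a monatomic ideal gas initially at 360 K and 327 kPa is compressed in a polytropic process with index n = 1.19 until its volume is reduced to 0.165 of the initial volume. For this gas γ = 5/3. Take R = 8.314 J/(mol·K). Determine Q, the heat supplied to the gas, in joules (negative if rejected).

V₁ = nRT₁/P₁ = 2.32×8.314×360/327 = 21.2 L.
Polytropic n=1.19: T₂ = T₁(V₁/V₂)^(n−1) = 360×(6.06)^0.19 = 507 K; P₂ = P₁(V₁/V₂)^n = 2790 kPa.
W = (P₁V₁−P₂V₂)/(n−1) = (327×21.2−2790×3.50)/0.19 = -14900 J.
ΔU = nCvΔT = 2.32×12.5×(507−360) = 4250 J.
Q = ΔU + W = -10700 J.

-10700 J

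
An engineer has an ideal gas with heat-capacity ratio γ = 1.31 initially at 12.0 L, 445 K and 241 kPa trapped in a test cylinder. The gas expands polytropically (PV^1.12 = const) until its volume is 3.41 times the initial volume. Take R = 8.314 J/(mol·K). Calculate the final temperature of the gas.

384 K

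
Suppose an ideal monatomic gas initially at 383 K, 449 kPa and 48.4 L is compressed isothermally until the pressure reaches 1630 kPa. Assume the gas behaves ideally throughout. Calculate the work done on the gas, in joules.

n = P₁V₁/(RT₁) = 449×48.4/(8.314×383) = 6.82 mol.
Isothermal: T stays 383 K; PV = const ⇒ V₂ = 13.3 L, P₂ = 1630 kPa.
W = nRT ln(V₂/V₁) = 6.82×8.314×383×ln(0.275) = -28000 J.
Work done on the gas = −W_by = 28000 J.

28000 J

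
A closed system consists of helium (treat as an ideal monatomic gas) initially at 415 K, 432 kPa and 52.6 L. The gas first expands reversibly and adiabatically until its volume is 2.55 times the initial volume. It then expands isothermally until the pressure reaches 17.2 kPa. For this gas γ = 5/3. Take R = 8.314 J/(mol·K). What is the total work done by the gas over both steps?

n = P₁V₁/(RT₁) = 432×52.6/(8.314×415) = 6.59 mol.
Step 1 — Adiabatic: TV^(γ−1) = const ⇒ T₂ = 415×(0.392)^0.667 = 222 K; PV^γ = const ⇒ P₂ = 90.8 kPa.
ΔU = nCvΔT = 6.59×12.5×(222−415) = -15800 J.
Q = 0 for an adiabatic process, so W = −ΔU = 15800 J.
State after step 1: P = 90.8 kPa, V = 134 L, T = 222 K.
Step 2 — Isothermal: T stays 222 K; PV = const ⇒ V₂ = 708 L, P₂ = 17.2 kPa.
ΔU = 0 (ideal gas, T constant).
W = nRT ln(V₂/V₁) = 6.59×8.314×222×ln(5.28) = 20300 J.
Q = ΔU + W = 20300 J.
Net over both steps: W = 36100 J, Q = 20300 J, ΔU = -15800 J.

36100 J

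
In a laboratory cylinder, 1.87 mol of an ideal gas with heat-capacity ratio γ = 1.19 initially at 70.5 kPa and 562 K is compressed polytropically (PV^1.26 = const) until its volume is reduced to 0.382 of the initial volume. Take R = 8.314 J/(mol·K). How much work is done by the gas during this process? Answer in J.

V₁ = nRT₁/P₁ = 1.87×8.314×562/70.5 = 124 L.
Polytropic n=1.26: T₂ = T₁(V₁/V₂)^(n−1) = 562×(2.62)^0.26 = 722 K; P₂ = P₁(V₁/V₂)^n = 237 kPa.
W = (P₁V₁−P₂V₂)/(n−1) = (70.5×124−237×47.3)/0.26 = -9550 J.

-9550 J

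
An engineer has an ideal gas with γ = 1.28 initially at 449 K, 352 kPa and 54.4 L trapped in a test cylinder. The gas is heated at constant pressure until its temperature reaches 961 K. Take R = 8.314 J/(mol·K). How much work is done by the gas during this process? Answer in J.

21800 J

n = P₁V₁/(RT₁) = 352×54.4/(8.314×449) = 5.13 mol.
Isobaric: P stays 352 kPa; V/T = const ⇒ T₂ = 961 K, V₂ = 116 L.
W = PΔV = 352×(116−54.4) kPa·L = 21800 J.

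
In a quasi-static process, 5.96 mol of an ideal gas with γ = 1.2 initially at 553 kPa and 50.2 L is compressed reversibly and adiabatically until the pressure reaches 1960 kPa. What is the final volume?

17.5 L

T₁ = P₁V₁/(nR) = 553×50.2/(5.96×8.314) = 560 K.
Adiabatic: T₂/T₁ = (P₂/P₁)^((γ−1)/γ) ⇒ T₂ = 560×(3.54)^0.167 = 692 K; V₂ = 17.5 L.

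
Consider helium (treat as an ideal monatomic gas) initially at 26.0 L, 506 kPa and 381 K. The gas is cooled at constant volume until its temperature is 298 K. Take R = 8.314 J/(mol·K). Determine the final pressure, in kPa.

Isochoric: V stays 26.0 L; P/T = const ⇒ T₂ = 298 K, P₂ = 396 kPa.

396 kPa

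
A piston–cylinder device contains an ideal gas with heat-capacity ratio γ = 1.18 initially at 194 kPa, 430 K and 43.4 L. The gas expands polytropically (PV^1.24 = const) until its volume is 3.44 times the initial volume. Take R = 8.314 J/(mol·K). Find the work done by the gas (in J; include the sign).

9000 J

n = P₁V₁/(RT₁) = 194×43.4/(8.314×430) = 2.36 mol.
Polytropic n=1.24: T₂ = T₁(V₁/V₂)^(n−1) = 430×(0.291)^0.24 = 320 K; P₂ = P₁(V₁/V₂)^n = 41.9 kPa.
W = (P₁V₁−P₂V₂)/(n−1) = (194×43.4−41.9×149)/0.24 = 9000 J.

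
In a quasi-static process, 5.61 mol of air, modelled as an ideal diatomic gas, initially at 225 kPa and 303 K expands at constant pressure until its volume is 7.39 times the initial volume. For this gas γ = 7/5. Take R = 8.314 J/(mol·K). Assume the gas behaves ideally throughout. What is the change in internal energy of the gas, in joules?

V₁ = nRT₁/P₁ = 5.61×8.314×303/225 = 62.8 L.
Isobaric: P stays 225 kPa; V/T = const ⇒ T₂ = 2240 K, V₂ = 464 L.
For an ideal gas ΔU = nCvΔT with Cv = (5/2)R = 20.8 J/(mol·K).
ΔU = 5.61×20.8×(2240−303) = 226000 J.

226000 J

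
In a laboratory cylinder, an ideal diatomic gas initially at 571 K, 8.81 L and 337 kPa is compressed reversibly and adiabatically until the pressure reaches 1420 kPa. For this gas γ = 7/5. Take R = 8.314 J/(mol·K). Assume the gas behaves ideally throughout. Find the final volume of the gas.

Adiabatic: T₂/T₁ = (P₂/P₁)^((γ−1)/γ) ⇒ T₂ = 571×(4.21)^0.286 = 861 K; V₂ = 3.15 L.

3.15 L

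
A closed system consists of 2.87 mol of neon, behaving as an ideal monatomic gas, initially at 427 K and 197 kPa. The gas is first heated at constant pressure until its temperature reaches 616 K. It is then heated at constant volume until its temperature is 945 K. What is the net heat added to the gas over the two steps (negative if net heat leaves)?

23000 J

V₁ = nRT₁/P₁ = 2.87×8.314×427/197 = 51.7 L.
Step 1 — Isobaric: P stays 197 kPa; V/T = const ⇒ T₂ = 616 K, V₂ = 74.6 L.
W = PΔV = 197×(74.6−51.7) kPa·L = 4510 J.
ΔU = nCvΔT = 2.87×12.5×(616−427) = 6760 J.
Q = ΔU + W = nCpΔT = 11300 J.
State after step 1: P = 197 kPa, V = 74.6 L, T = 616 K.
Step 2 — Isochoric: V stays 74.6 L; P/T = const ⇒ T₂ = 945 K, P₂ = 302 kPa.
W = 0 (no volume change).
ΔU = nCvΔT = 2.87×12.5×(945−616) = 11800 J.
Q = ΔU = 11800 J.
Net over both steps: W = 4510 J, Q = 23000 J, ΔU = 18500 J.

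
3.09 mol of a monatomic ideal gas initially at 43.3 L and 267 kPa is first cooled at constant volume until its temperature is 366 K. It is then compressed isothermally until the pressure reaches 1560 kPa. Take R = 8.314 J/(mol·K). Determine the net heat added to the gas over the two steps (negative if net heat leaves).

-21800 J

T₁ = P₁V₁/(nR) = 267×43.3/(3.09×8.314) = 450 K.
Step 1 — Isochoric: V stays 43.3 L; P/T = const ⇒ T₂ = 366 K, P₂ = 217 kPa.
W = 0 (no volume change).
ΔU = nCvΔT = 3.09×12.5×(366−450) = -3240 J.
Q = ΔU = -3240 J.
State after step 1: P = 217 kPa, V = 43.3 L, T = 366 K.
Step 2 — Isothermal: T stays 366 K; PV = const ⇒ V₂ = 6.03 L, P₂ = 1560 kPa.
ΔU = 0 (ideal gas, T constant).
W = nRT ln(V₂/V₁) = 3.09×8.314×366×ln(0.139) = -18500 J.
Q = ΔU + W = -18500 J.
Net over both steps: W = -18500 J, Q = -21800 J, ΔU = -3240 J.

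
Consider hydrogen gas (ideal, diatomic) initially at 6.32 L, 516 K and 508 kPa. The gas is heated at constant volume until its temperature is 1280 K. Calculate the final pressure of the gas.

Isochoric: V stays 6.32 L; P/T = const ⇒ T₂ = 1280 K, P₂ = 1260 kPa.

1260 kPa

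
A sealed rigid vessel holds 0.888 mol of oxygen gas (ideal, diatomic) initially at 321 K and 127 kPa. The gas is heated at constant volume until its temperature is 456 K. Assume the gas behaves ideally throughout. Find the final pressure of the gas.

180 kPa

V₁ = nRT₁/P₁ = 0.888×8.314×321/127 = 18.7 L.
Isochoric: V stays 18.7 L; P/T = const ⇒ T₂ = 456 K, P₂ = 180 kPa.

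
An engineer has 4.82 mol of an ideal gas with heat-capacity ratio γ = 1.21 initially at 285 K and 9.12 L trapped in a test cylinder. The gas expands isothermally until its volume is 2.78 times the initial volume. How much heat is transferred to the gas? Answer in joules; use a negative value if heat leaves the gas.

11700 J

P₁ = nRT₁/V₁ = 4.82×8.314×285/9.12 = 1250 kPa.
Isothermal: T stays 285 K; PV = const ⇒ V₂ = 25.4 L, P₂ = 450 kPa.
ΔU = 0 (ideal gas, T constant).
W = nRT ln(V₂/V₁) = 4.82×8.314×285×ln(2.78) = 11700 J.
Q = ΔU + W = 11700 J.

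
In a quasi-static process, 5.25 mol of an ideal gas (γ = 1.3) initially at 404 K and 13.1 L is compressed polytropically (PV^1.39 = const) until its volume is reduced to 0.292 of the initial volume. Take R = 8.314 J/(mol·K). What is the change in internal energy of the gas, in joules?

36200 J

P₁ = nRT₁/V₁ = 5.25×8.314×404/13.1 = 1350 kPa.
Polytropic n=1.39: T₂ = T₁(V₁/V₂)^(n−1) = 404×(3.42)^0.39 = 653 K; P₂ = P₁(V₁/V₂)^n = 7450 kPa.
For an ideal gas ΔU = nCvΔT with Cv = R/(γ−1) = 27.7 J/(mol·K).
ΔU = 5.25×27.7×(653−404) = 36200 J.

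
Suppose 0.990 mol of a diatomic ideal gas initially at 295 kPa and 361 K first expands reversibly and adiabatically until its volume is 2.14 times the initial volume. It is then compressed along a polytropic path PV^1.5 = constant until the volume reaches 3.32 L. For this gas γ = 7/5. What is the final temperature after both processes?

V₁ = nRT₁/P₁ = 0.990×8.314×361/295 = 10.1 L.
Step 1 — Adiabatic: TV^(γ−1) = const ⇒ T₂ = 361×(0.467)^0.400 = 266 K; PV^γ = const ⇒ P₂ = 102 kPa.
ΔU = nCvΔT = 0.990×20.8×(266−361) = -1950 J.
Q = 0 for an adiabatic process, so W = −ΔU = 1950 J.
State after step 1: P = 102 kPa, V = 21.6 L, T = 266 K.
Step 2 — Polytropic n=1.5: T₂ = T₁(V₁/V₂)^(n−1) = 266×(6.49)^0.50 = 678 K; P₂ = P₁(V₁/V₂)^n = 1680 kPa.
W = (P₁V₁−P₂V₂)/(n−1) = (102×21.6−1680×3.32)/0.50 = -6790 J.
ΔU = nCvΔT = 0.990×20.8×(678−266) = 8480 J.
Q = ΔU + W = 1700 J.
Net over both steps: W = -4840 J, Q = 1700 J, ΔU = 6530 J.

678 K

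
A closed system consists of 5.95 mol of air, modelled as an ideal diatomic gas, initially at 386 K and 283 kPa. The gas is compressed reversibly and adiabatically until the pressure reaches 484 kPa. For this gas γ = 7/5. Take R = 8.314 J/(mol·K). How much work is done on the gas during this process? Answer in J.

V₁ = nRT₁/P₁ = 5.95×8.314×386/283 = 67.5 L.
Adiabatic: T₂/T₁ = (P₂/P₁)^((γ−1)/γ) ⇒ T₂ = 386×(1.71)^0.286 = 450 K; V₂ = 46.0 L.
ΔU = nCvΔT = 5.95×20.8×(450−386) = 7910 J.
Q = 0 for an adiabatic process, so W = −ΔU = -7910 J.
Work done on the gas = −W_by = 7910 J.

7910 J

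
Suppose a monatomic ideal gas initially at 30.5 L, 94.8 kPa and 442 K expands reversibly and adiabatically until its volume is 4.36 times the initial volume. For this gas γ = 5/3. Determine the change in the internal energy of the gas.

n = P₁V₁/(RT₁) = 94.8×30.5/(8.314×442) = 0.787 mol.
Adiabatic: TV^(γ−1) = const ⇒ T₂ = 442×(0.229)^0.667 = 166 K; PV^γ = const ⇒ P₂ = 8.15 kPa.
For an ideal gas ΔU = nCvΔT with Cv = (3/2)R = 12.5 J/(mol·K).
ΔU = 0.787×12.5×(166−442) = -2710 J.

-2710 J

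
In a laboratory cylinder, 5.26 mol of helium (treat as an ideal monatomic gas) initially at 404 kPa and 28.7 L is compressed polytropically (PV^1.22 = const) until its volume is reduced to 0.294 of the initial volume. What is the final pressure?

1800 kPa

T₁ = P₁V₁/(nR) = 404×28.7/(5.26×8.314) = 265 K.
Polytropic n=1.22: T₂ = T₁(V₁/V₂)^(n−1) = 265×(3.40)^0.22 = 347 K; P₂ = P₁(V₁/V₂)^n = 1800 kPa.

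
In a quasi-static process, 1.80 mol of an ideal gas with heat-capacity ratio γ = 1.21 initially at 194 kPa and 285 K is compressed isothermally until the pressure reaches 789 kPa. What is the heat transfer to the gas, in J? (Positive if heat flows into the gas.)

V₁ = nRT₁/P₁ = 1.80×8.314×285/194 = 22.0 L.
Isothermal: T stays 285 K; PV = const ⇒ V₂ = 5.41 L, P₂ = 789 kPa.
ΔU = 0 (ideal gas, T constant).
W = nRT ln(V₂/V₁) = 1.80×8.314×285×ln(0.246) = -5980 J.
Q = ΔU + W = -5980 J.

-5980 J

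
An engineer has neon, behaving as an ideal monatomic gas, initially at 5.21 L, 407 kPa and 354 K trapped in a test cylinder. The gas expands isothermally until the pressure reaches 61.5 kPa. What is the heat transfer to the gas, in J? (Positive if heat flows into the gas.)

4010 J

n = P₁V₁/(RT₁) = 407×5.21/(8.314×354) = 0.720 mol.
Isothermal: T stays 354 K; PV = const ⇒ V₂ = 34.5 L, P₂ = 61.5 kPa.
ΔU = 0 (ideal gas, T constant).
W = nRT ln(V₂/V₁) = 0.720×8.314×354×ln(6.62) = 4010 J.
Q = ΔU + W = 4010 J.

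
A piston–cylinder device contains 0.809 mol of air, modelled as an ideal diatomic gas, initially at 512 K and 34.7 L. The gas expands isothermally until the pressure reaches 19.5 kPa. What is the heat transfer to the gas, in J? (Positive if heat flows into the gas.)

P₁ = nRT₁/V₁ = 0.809×8.314×512/34.7 = 99.2 kPa.
Isothermal: T stays 512 K; PV = const ⇒ V₂ = 177 L, P₂ = 19.5 kPa.
ΔU = 0 (ideal gas, T constant).
W = nRT ln(V₂/V₁) = 0.809×8.314×512×ln(5.09) = 5600 J.
Q = ΔU + W = 5600 J.

5600 J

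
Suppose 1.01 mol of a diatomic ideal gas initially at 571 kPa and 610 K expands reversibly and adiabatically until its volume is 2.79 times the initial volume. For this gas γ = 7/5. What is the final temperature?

V₁ = nRT₁/P₁ = 1.01×8.314×610/571 = 8.97 L.
Adiabatic: TV^(γ−1) = const ⇒ T₂ = 610×(0.358)^0.400 = 405 K; PV^γ = const ⇒ P₂ = 136 kPa.

405 K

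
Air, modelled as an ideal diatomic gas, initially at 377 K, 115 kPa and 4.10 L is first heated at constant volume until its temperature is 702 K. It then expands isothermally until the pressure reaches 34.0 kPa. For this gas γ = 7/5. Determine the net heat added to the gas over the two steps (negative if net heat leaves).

2630 J

n = P₁V₁/(RT₁) = 115×4.10/(8.314×377) = 0.150 mol.
Step 1 — Isochoric: V stays 4.10 L; P/T = const ⇒ T₂ = 702 K, P₂ = 214 kPa.
W = 0 (no volume change).
ΔU = nCvΔT = 0.150×20.8×(702−377) = 1020 J.
Q = ΔU = 1020 J.
State after step 1: P = 214 kPa, V = 4.10 L, T = 702 K.
Step 2 — Isothermal: T stays 702 K; PV = const ⇒ V₂ = 25.8 L, P₂ = 34.0 kPa.
ΔU = 0 (ideal gas, T constant).
W = nRT ln(V₂/V₁) = 0.150×8.314×702×ln(6.30) = 1620 J.
Q = ΔU + W = 1620 J.
Net over both steps: W = 1620 J, Q = 2630 J, ΔU = 1020 J.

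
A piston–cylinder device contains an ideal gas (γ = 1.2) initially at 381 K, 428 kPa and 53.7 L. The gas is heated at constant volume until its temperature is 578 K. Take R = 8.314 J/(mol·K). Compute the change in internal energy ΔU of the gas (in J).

n = P₁V₁/(RT₁) = 428×53.7/(8.314×381) = 7.26 mol.
Isochoric: V stays 53.7 L; P/T = const ⇒ T₂ = 578 K, P₂ = 649 kPa.
For an ideal gas ΔU = nCvΔT with Cv = R/(γ−1) = 41.6 J/(mol·K).
ΔU = 7.26×41.6×(578−381) = 59400 J.

59400 J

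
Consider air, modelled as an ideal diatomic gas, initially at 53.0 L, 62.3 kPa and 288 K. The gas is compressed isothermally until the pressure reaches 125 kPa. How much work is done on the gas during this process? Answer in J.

n = P₁V₁/(RT₁) = 62.3×53.0/(8.314×288) = 1.38 mol.
Isothermal: T stays 288 K; PV = const ⇒ V₂ = 26.4 L, P₂ = 125 kPa.
W = nRT ln(V₂/V₁) = 1.38×8.314×288×ln(0.498) = -2300 J.
Work done on the gas = −W_by = 2300 J.

2300 J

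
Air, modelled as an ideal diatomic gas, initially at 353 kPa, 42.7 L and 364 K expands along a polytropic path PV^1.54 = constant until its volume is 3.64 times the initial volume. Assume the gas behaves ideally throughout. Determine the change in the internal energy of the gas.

-18900 J

n = P₁V₁/(RT₁) = 353×42.7/(8.314×364) = 4.98 mol.
Polytropic n=1.54: T₂ = T₁(V₁/V₂)^(n−1) = 364×(0.275)^0.54 = 181 K; P₂ = P₁(V₁/V₂)^n = 48.3 kPa.
For an ideal gas ΔU = nCvΔT with Cv = (5/2)R = 20.8 J/(mol·K).
ΔU = 4.98×20.8×(181−364) = -18900 J.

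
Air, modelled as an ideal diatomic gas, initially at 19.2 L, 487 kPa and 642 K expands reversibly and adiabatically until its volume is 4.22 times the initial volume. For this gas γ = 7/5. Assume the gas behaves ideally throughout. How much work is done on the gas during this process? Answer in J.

n = P₁V₁/(RT₁) = 487×19.2/(8.314×642) = 1.75 mol.
Adiabatic: TV^(γ−1) = const ⇒ T₂ = 642×(0.237)^0.400 = 361 K; PV^γ = const ⇒ P₂ = 64.9 kPa.
ΔU = nCvΔT = 1.75×20.8×(361−642) = -10200 J.
Q = 0 for an adiabatic process, so W = −ΔU = 10200 J.
Work done on the gas = −W_by = -10200 J.

-10200 J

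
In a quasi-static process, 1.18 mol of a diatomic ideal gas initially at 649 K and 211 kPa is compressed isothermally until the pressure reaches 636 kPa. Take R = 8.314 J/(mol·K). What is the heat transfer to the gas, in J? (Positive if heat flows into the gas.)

-7020 J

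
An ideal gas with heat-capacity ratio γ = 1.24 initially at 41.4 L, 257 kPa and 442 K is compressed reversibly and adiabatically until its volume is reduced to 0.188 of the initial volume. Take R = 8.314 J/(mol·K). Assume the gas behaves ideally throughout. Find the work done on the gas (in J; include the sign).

21900 J

n = P₁V₁/(RT₁) = 257×41.4/(8.314×442) = 2.90 mol.
Adiabatic: TV^(γ−1) = const ⇒ T₂ = 442×(5.32)^0.240 = 660 K; PV^γ = const ⇒ P₂ = 2040 kPa.
ΔU = nCvΔT = 2.90×34.6×(660−442) = 21900 J.
Q = 0 for an adiabatic process, so W = −ΔU = -21900 J.
Work done on the gas = −W_by = 21900 J.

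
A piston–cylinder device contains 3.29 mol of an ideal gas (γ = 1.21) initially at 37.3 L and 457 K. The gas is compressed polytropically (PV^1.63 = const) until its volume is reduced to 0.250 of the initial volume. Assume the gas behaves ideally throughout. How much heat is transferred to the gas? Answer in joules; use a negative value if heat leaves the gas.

P₁ = nRT₁/V₁ = 3.29×8.314×457/37.3 = 335 kPa.
Polytropic n=1.63: T₂ = T₁(V₁/V₂)^(n−1) = 457×(4.00)^0.63 = 1090 K; P₂ = P₁(V₁/V₂)^n = 3210 kPa.
W = (P₁V₁−P₂V₂)/(n−1) = (335×37.3−3210×9.32)/0.63 = -27700 J.
ΔU = nCvΔT = 3.29×39.6×(1090−457) = 83000 J.
Q = ΔU + W = 55400 J.

55400 J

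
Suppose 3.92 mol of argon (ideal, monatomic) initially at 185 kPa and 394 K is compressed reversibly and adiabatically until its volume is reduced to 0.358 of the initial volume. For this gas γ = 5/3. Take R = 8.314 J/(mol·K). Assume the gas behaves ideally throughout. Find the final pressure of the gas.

1020 kPa

V₁ = nRT₁/P₁ = 3.92×8.314×394/185 = 69.4 L.
Adiabatic: TV^(γ−1) = const ⇒ T₂ = 394×(2.79)^0.667 = 781 K; PV^γ = const ⇒ P₂ = 1020 kPa.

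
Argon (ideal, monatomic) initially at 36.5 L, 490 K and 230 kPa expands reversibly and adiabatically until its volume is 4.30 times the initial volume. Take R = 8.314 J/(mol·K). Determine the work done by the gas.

n = P₁V₁/(RT₁) = 230×36.5/(8.314×490) = 2.06 mol.
Adiabatic: TV^(γ−1) = const ⇒ T₂ = 490×(0.233)^0.667 = 185 K; PV^γ = const ⇒ P₂ = 20.2 kPa.
ΔU = nCvΔT = 2.06×12.5×(185−490) = -7830 J.
Q = 0 for an adiabatic process, so W = −ΔU = 7830 J.

7830 J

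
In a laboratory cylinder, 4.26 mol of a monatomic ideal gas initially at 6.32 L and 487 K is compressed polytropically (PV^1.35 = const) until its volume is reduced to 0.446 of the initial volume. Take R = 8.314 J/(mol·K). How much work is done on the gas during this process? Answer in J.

16100 J

P₁ = nRT₁/V₁ = 4.26×8.314×487/6.32 = 2730 kPa.
Polytropic n=1.35: T₂ = T₁(V₁/V₂)^(n−1) = 487×(2.24)^0.35 = 646 K; P₂ = P₁(V₁/V₂)^n = 8120 kPa.
W = (P₁V₁−P₂V₂)/(n−1) = (2730×6.32−8120×2.82)/0.35 = -16100 J.
Work done on the gas = −W_by = 16100 J.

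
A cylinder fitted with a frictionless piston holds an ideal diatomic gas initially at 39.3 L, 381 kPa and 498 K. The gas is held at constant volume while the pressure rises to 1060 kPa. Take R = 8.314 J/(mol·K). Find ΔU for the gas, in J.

n = P₁V₁/(RT₁) = 381×39.3/(8.314×498) = 3.62 mol.
Isochoric: V stays 39.3 L; P/T = const ⇒ T₂ = 1390 K, P₂ = 1060 kPa.
For an ideal gas ΔU = nCvΔT with Cv = (5/2)R = 20.8 J/(mol·K).
ΔU = 3.62×20.8×(1390−498) = 66700 J.

66700 J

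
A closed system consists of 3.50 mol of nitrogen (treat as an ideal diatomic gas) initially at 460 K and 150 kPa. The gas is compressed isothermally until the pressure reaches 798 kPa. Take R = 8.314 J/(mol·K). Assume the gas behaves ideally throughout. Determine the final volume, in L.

16.8 L

V₁ = nRT₁/P₁ = 3.50×8.314×460/150 = 89.2 L.
Isothermal: T stays 460 K; PV = const ⇒ V₂ = 16.8 L, P₂ = 798 kPa.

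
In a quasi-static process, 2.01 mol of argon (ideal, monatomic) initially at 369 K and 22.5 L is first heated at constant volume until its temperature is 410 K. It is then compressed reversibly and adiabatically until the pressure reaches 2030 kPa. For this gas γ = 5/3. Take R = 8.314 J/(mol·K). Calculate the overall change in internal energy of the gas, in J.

12700 J

P₁ = nRT₁/V₁ = 2.01×8.314×369/22.5 = 274 kPa.
Step 1 — Isochoric: V stays 22.5 L; P/T = const ⇒ T₂ = 410 K, P₂ = 305 kPa.
W = 0 (no volume change).
ΔU = nCvΔT = 2.01×12.5×(410−369) = 1030 J.
Q = ΔU = 1030 J.
State after step 1: P = 305 kPa, V = 22.5 L, T = 410 K.
Step 2 — Adiabatic: T₂/T₁ = (P₂/P₁)^((γ−1)/γ) ⇒ T₂ = 410×(6.67)^0.400 = 876 K; V₂ = 7.21 L.
ΔU = nCvΔT = 2.01×12.5×(876−410) = 11700 J.
Q = 0 for an adiabatic process, so W = −ΔU = -11700 J.
Net over both steps: W = -11700 J, Q = 1030 J, ΔU = 12700 J.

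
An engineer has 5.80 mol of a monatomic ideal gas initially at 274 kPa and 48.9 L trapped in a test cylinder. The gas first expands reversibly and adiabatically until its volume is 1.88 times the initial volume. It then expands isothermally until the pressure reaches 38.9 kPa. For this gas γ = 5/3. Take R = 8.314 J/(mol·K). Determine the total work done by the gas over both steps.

14800 J

T₁ = P₁V₁/(nR) = 274×48.9/(5.80×8.314) = 278 K.
Step 1 — Adiabatic: TV^(γ−1) = const ⇒ T₂ = 278×(0.532)^0.667 = 182 K; PV^γ = const ⇒ P₂ = 95.7 kPa.
ΔU = nCvΔT = 5.80×12.5×(182−278) = -6900 J.
Q = 0 for an adiabatic process, so W = −ΔU = 6900 J.
State after step 1: P = 95.7 kPa, V = 91.9 L, T = 182 K.
Step 2 — Isothermal: T stays 182 K; PV = const ⇒ V₂ = 226 L, P₂ = 38.9 kPa.
ΔU = 0 (ideal gas, T constant).
W = nRT ln(V₂/V₁) = 5.80×8.314×182×ln(2.46) = 7920 J.
Q = ΔU + W = 7920 J.
Net over both steps: W = 14800 J, Q = 7920 J, ΔU = -6900 J.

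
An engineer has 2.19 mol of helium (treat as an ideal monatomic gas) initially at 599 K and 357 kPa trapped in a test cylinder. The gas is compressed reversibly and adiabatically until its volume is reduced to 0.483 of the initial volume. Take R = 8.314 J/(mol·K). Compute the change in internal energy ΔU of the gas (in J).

10200 J

V₁ = nRT₁/P₁ = 2.19×8.314×599/357 = 30.6 L.
Adiabatic: TV^(γ−1) = const ⇒ T₂ = 599×(2.07)^0.667 = 973 K; PV^γ = const ⇒ P₂ = 1200 kPa.
For an ideal gas ΔU = nCvΔT with Cv = (3/2)R = 12.5 J/(mol·K).
ΔU = 2.19×12.5×(973−599) = 10200 J.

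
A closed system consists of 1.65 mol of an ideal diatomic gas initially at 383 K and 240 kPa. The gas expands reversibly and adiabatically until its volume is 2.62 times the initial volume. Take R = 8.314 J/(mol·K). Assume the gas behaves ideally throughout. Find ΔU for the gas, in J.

-4200 J

V₁ = nRT₁/P₁ = 1.65×8.314×383/240 = 21.9 L.
Adiabatic: TV^(γ−1) = const ⇒ T₂ = 383×(0.382)^0.400 = 261 K; PV^γ = const ⇒ P₂ = 62.3 kPa.
For an ideal gas ΔU = nCvΔT with Cv = (5/2)R = 20.8 J/(mol·K).
ΔU = 1.65×20.8×(261−383) = -4200 J.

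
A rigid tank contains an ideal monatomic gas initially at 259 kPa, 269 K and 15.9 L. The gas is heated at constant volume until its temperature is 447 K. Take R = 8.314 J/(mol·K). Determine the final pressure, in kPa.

Isochoric: V stays 15.9 L; P/T = const ⇒ T₂ = 447 K, P₂ = 430 kPa.

430 kPa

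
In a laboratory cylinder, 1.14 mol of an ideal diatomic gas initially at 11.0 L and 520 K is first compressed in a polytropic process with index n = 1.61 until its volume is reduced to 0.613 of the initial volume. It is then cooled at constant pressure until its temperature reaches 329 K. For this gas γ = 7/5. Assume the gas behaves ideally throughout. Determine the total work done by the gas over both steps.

P₁ = nRT₁/V₁ = 1.14×8.314×520/11.0 = 448 kPa.
Step 1 — Polytropic n=1.61: T₂ = T₁(V₁/V₂)^(n−1) = 520×(1.63)^0.61 = 701 K; P₂ = P₁(V₁/V₂)^n = 985 kPa.
W = (P₁V₁−P₂V₂)/(n−1) = (448×11.0−985×6.74)/0.61 = -2810 J.
ΔU = nCvΔT = 1.14×20.8×(701−520) = 4290 J.
Q = ΔU + W = 1480 J.
State after step 1: P = 985 kPa, V = 6.74 L, T = 701 K.
Step 2 — Isobaric: P stays 985 kPa; V/T = const ⇒ T₂ = 329 K, V₂ = 3.17 L.
W = PΔV = 985×(3.17−6.74) kPa·L = -3520 J.
ΔU = nCvΔT = 1.14×20.8×(329−701) = -8810 J.
Q = ΔU + W = nCpΔT = -12300 J.
Net over both steps: W = -6340 J, Q = -10900 J, ΔU = -4530 J.

-6340 J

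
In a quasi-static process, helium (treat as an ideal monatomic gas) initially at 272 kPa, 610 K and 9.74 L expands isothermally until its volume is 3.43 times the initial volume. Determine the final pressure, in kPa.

Isothermal: T stays 610 K; PV = const ⇒ V₂ = 33.4 L, P₂ = 79.3 kPa.

79.3 kPa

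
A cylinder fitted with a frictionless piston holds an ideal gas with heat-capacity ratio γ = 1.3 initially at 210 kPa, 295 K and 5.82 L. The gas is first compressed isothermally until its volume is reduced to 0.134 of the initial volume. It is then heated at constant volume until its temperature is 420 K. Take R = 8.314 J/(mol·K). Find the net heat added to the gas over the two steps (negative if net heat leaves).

-730 J

n = P₁V₁/(RT₁) = 210×5.82/(8.314×295) = 0.498 mol.
Step 1 — Isothermal: T stays 295 K; PV = const ⇒ V₂ = 0.780 L, P₂ = 1570 kPa.
ΔU = 0 (ideal gas, T constant).
W = nRT ln(V₂/V₁) = 0.498×8.314×295×ln(0.134) = -2460 J.
Q = ΔU + W = -2460 J.
State after step 1: P = 1570 kPa, V = 0.780 L, T = 295 K.
Step 2 — Isochoric: V stays 0.780 L; P/T = const ⇒ T₂ = 420 K, P₂ = 2230 kPa.
W = 0 (no volume change).
ΔU = nCvΔT = 0.498×27.7×(420−295) = 1730 J.
Q = ΔU = 1730 J.
Net over both steps: W = -2460 J, Q = -730 J, ΔU = 1730 J.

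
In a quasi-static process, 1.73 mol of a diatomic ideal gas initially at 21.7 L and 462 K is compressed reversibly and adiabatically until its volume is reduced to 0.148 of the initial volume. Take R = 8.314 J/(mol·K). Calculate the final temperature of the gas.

P₁ = nRT₁/V₁ = 1.73×8.314×462/21.7 = 306 kPa.
Adiabatic: TV^(γ−1) = const ⇒ T₂ = 462×(6.76)^0.400 = 992 K; PV^γ = const ⇒ P₂ = 4440 kPa.

992 K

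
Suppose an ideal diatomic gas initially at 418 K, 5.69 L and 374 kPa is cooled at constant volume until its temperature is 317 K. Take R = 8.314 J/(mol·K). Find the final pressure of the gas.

284 kPa

Isochoric: V stays 5.69 L; P/T = const ⇒ T₂ = 317 K, P₂ = 284 kPa.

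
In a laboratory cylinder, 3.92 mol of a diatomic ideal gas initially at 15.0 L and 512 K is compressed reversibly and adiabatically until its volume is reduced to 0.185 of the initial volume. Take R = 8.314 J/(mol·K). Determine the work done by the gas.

-40200 J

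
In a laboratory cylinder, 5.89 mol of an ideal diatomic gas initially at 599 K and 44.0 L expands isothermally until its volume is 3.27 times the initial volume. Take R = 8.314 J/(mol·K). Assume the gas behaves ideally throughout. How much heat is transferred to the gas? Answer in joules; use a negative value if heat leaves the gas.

34800 J

P₁ = nRT₁/V₁ = 5.89×8.314×599/44.0 = 667 kPa.
Isothermal: T stays 599 K; PV = const ⇒ V₂ = 144 L, P₂ = 204 kPa.
ΔU = 0 (ideal gas, T constant).
W = nRT ln(V₂/V₁) = 5.89×8.314×599×ln(3.27) = 34800 J.
Q = ΔU + W = 34800 J.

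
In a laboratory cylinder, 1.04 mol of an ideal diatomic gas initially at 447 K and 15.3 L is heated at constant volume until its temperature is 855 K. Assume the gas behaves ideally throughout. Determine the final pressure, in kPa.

P₁ = nRT₁/V₁ = 1.04×8.314×447/15.3 = 253 kPa.
Isochoric: V stays 15.3 L; P/T = const ⇒ T₂ = 855 K, P₂ = 483 kPa.

483 kPa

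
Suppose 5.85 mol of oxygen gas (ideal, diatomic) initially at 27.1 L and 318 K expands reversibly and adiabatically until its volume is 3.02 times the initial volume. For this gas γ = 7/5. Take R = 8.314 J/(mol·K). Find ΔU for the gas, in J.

-13800 J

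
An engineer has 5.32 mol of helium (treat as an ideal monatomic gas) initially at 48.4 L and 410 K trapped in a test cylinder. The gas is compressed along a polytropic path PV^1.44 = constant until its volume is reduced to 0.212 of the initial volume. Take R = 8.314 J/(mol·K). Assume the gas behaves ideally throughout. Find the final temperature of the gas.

811 K

P₁ = nRT₁/V₁ = 5.32×8.314×410/48.4 = 375 kPa.
Polytropic n=1.44: T₂ = T₁(V₁/V₂)^(n−1) = 410×(4.72)^0.44 = 811 K; P₂ = P₁(V₁/V₂)^n = 3500 kPa.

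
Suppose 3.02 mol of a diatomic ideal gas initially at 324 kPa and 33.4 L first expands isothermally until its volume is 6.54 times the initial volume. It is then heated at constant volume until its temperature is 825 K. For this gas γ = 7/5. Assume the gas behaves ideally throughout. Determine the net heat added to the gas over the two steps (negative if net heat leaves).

45100 J

T₁ = P₁V₁/(nR) = 324×33.4/(3.02×8.314) = 431 K.
Step 1 — Isothermal: T stays 431 K; PV = const ⇒ V₂ = 218 L, P₂ = 49.5 kPa.
ΔU = 0 (ideal gas, T constant).
W = nRT ln(V₂/V₁) = 3.02×8.314×431×ln(6.54) = 20300 J.
Q = ΔU + W = 20300 J.
State after step 1: P = 49.5 kPa, V = 218 L, T = 431 K.
Step 2 — Isochoric: V stays 218 L; P/T = const ⇒ T₂ = 825 K, P₂ = 94.8 kPa.
W = 0 (no volume change).
ΔU = nCvΔT = 3.02×20.8×(825−431) = 24700 J.
Q = ΔU = 24700 J.
Net over both steps: W = 20300 J, Q = 45100 J, ΔU = 24700 J.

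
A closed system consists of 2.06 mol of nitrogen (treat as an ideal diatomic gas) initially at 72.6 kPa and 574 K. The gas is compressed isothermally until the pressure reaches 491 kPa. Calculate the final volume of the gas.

20.0 L

V₁ = nRT₁/P₁ = 2.06×8.314×574/72.6 = 135 L.
Isothermal: T stays 574 K; PV = const ⇒ V₂ = 20.0 L, P₂ = 491 kPa.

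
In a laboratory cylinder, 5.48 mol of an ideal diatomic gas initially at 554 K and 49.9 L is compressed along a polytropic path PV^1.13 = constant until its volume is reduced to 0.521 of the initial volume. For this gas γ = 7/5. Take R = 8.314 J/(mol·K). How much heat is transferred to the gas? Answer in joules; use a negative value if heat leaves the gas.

-11600 J

P₁ = nRT₁/V₁ = 5.48×8.314×554/49.9 = 506 kPa.
Polytropic n=1.13: T₂ = T₁(V₁/V₂)^(n−1) = 554×(1.92)^0.13 = 603 K; P₂ = P₁(V₁/V₂)^n = 1060 kPa.
W = (P₁V₁−P₂V₂)/(n−1) = (506×49.9−1060×26.0)/0.13 = -17200 J.
ΔU = nCvΔT = 5.48×20.8×(603−554) = 5580 J.
Q = ΔU + W = -11600 J.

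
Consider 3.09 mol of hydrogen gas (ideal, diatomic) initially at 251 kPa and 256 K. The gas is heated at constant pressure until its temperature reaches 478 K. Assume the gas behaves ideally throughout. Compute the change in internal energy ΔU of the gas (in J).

14300 J

V₁ = nRT₁/P₁ = 3.09×8.314×256/251 = 26.2 L.
Isobaric: P stays 251 kPa; V/T = const ⇒ T₂ = 478 K, V₂ = 48.9 L.
For an ideal gas ΔU = nCvΔT with Cv = (5/2)R = 20.8 J/(mol·K).
ΔU = 3.09×20.8×(478−256) = 14300 J.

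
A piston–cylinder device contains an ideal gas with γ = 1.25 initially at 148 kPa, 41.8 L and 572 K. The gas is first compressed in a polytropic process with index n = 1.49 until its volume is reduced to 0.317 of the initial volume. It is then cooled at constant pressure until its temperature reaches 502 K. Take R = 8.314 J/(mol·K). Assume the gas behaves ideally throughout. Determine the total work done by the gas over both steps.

n = P₁V₁/(RT₁) = 148×41.8/(8.314×572) = 1.30 mol.
Step 1 — Polytropic n=1.49: T₂ = T₁(V₁/V₂)^(n−1) = 572×(3.15)^0.49 = 1000 K; P₂ = P₁(V₁/V₂)^n = 820 kPa.
W = (P₁V₁−P₂V₂)/(n−1) = (148×41.8−820×13.3)/0.49 = -9540 J.
ΔU = nCvΔT = 1.30×33.3×(1000−572) = 18700 J.
Q = ΔU + W = 9160 J.
State after step 1: P = 820 kPa, V = 13.3 L, T = 1000 K.
Step 2 — Isobaric: P stays 820 kPa; V/T = const ⇒ T₂ = 502 K, V₂ = 6.62 L.
W = PΔV = 820×(6.62−13.3) kPa·L = -5430 J.
ΔU = nCvΔT = 1.30×33.3×(502−1000) = -21700 J.
Q = ΔU + W = nCpΔT = -27200 J.
Net over both steps: W = -15000 J, Q = -18000 J, ΔU = -3030 J.

-15000 J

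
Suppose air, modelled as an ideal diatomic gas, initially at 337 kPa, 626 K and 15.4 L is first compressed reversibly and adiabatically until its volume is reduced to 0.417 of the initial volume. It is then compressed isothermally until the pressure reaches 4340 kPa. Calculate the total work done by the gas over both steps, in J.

n = P₁V₁/(RT₁) = 337×15.4/(8.314×626) = 0.997 mol.
Step 1 — Adiabatic: TV^(γ−1) = const ⇒ T₂ = 626×(2.40)^0.400 = 888 K; PV^γ = const ⇒ P₂ = 1150 kPa.
ΔU = nCvΔT = 0.997×20.8×(888−626) = 5430 J.
Q = 0 for an adiabatic process, so W = −ΔU = -5430 J.
State after step 1: P = 1150 kPa, V = 6.42 L, T = 888 K.
Step 2 — Isothermal: T stays 888 K; PV = const ⇒ V₂ = 1.70 L, P₂ = 4340 kPa.
ΔU = 0 (ideal gas, T constant).
W = nRT ln(V₂/V₁) = 0.997×8.314×888×ln(0.264) = -9800 J.
Q = ΔU + W = -9800 J.
Net over both steps: W = -15200 J, Q = -9800 J, ΔU = 5430 J.

-15200 J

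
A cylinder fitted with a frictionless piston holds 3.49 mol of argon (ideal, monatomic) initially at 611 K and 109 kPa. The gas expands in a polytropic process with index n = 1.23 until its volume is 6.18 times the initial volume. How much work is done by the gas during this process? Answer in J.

V₁ = nRT₁/P₁ = 3.49×8.314×611/109 = 163 L.
Polytropic n=1.23: T₂ = T₁(V₁/V₂)^(n−1) = 611×(0.162)^0.23 = 402 K; P₂ = P₁(V₁/V₂)^n = 11.6 kPa.
W = (P₁V₁−P₂V₂)/(n−1) = (109×163−11.6×1010)/0.23 = 26400 J.

26400 J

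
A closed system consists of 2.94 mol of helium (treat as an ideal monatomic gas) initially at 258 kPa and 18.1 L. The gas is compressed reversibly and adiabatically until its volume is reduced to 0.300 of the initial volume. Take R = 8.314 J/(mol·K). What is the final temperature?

T₁ = P₁V₁/(nR) = 258×18.1/(2.94×8.314) = 191 K.
Adiabatic: TV^(γ−1) = const ⇒ T₂ = 191×(3.33)^0.667 = 426 K; PV^γ = const ⇒ P₂ = 1920 kPa.

426 K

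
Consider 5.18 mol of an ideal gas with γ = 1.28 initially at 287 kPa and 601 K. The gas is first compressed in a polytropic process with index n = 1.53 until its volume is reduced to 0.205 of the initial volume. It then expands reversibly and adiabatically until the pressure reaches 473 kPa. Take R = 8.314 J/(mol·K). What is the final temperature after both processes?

914 K

V₁ = nRT₁/P₁ = 5.18×8.314×601/287 = 90.2 L.
Step 1 — Polytropic n=1.53: T₂ = T₁(V₁/V₂)^(n−1) = 601×(4.88)^0.53 = 1390 K; P₂ = P₁(V₁/V₂)^n = 3240 kPa.
W = (P₁V₁−P₂V₂)/(n−1) = (287×90.2−3240×18.5)/0.53 = -64300 J.
ΔU = nCvΔT = 5.18×29.7×(1390−601) = 122000 J.
Q = ΔU + W = 57400 J.
State after step 1: P = 3240 kPa, V = 18.5 L, T = 1390 K.
Step 2 — Adiabatic: T₂/T₁ = (P₂/P₁)^((γ−1)/γ) ⇒ T₂ = 1390×(0.146)^0.219 = 914 K; V₂ = 83.2 L.
ΔU = nCvΔT = 5.18×29.7×(914−1390) = -73600 J.
Q = 0 for an adiabatic process, so W = −ΔU = 73600 J.
Net over both steps: W = 9310 J, Q = 57400 J, ΔU = 48100 J.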